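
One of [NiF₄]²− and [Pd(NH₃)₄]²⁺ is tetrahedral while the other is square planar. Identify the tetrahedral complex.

For [NiF₄]²−: Summing ligand charges against the −2 overall charge gives an oxidation state of +2 for nickel. Ni sits in group 10, so the d-electron count is 10 − 2 = 8. Fluoride is a weak-field ligand. With weak-field ligands the CFSE gain from square planar is small, so a 3d d⁸ ion takes the sterically preferred tetrahedral geometry. → tetrahedral.
For [Pd(NH₃)₄]²⁺: Ammonia is neutral; balancing the +2 overall charge requires Pd(II). Group 10 minus oxidation state 2 gives a d⁸ configuration. A 4d d⁸ ion has a large crystal-field splitting; square planar leaves the high-energy d_{x²−y²} orbital empty and maximises CFSE. → square planar.

[NiF₄]²−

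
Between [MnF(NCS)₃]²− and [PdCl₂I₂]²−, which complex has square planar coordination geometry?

[PdCl₂I₂]²−

For [MnF(NCS)₃]²−: Summing ligand charges against the −2 overall charge gives an oxidation state of +2 for manganese. Mn sits in group 7, so the d-electron count is 7 − 2 = 5. A high-spin d⁵ ion has zero CFSE in either geometry, so four ligands adopt the sterically favoured tetrahedral geometry. → tetrahedral.
For [PdCl₂I₂]²−: Each chloride is −1; each iodide is −1; balancing the −2 overall charge requires Pd(II). Palladium is a group-10 element; Pd(II) is therefore d⁸. A 4d d⁸ ion has a large crystal-field splitting; square planar leaves the high-energy d_{x²−y²} orbital empty and maximises CFSE. → square planar.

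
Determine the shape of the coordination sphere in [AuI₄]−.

Summing ligand charges against the −1 overall charge gives an oxidation state of +3 for gold.
Group 11 minus oxidation state 3 gives a d⁸ configuration.
Coordination number: 4.
A 5d d⁸ ion has a large crystal-field splitting; square planar leaves the high-energy d_{x²−y²} orbital empty and maximises CFSE.

square planar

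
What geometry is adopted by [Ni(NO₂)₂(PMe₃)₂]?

Each nitro (N-bound nitrite) is −1; trimethylphosphine is neutral; balancing the 0 overall charge requires Ni(II).
Group 10 minus oxidation state 2 gives a d⁸ configuration.
Coordination number: 4.
Nitro (N-bound nitrite) and trimethylphosphine are strong-field ligands (high in the spectrochemical series).
A 3d d⁸ ion with strong-field ligands gains enough CFSE to favour square planar over tetrahedral.

square planar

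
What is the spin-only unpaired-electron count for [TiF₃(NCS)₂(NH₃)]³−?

Each fluoride is −1; each isothiocyanate is −1; ammonia is neutral; balancing the −3 overall charge requires Ti(II).
Group 4 minus oxidation state 2 gives a d² configuration.
In an octahedral field the d² configuration is t₂g²e_g⁰ (only one arrangement possible), giving 2 unpaired electrons.

2 unpaired electrons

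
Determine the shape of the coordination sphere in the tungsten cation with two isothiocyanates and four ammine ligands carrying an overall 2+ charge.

octahedral

Ligand charges: each isothiocyanate is −1; ammonia is neutral. With an overall charge of +2 the tungsten centre must be in the +4 oxidation state.
W sits in group 6, so the d-electron count is 6 − 4 = 2.
Coordination number: 6.
Six donors around a single metal centre give an octahedral coordination sphere.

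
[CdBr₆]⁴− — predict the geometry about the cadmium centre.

octahedral

Summing ligand charges against the −4 overall charge gives an oxidation state of +2 for cadmium.
Cd sits in group 12, so the d-electron count is 12 − 2 = 10.
Coordination number: 6.
Six donors around a single metal centre give an octahedral coordination sphere.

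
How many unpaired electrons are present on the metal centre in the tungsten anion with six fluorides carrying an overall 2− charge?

Each fluoride is −1; balancing the −2 overall charge requires W(IV).
W sits in group 6, so the d-electron count is 6 − 4 = 2.
In an octahedral field the d² configuration is t₂g²e_g⁰ (only one arrangement possible), giving 2 unpaired electrons.

2 unpaired electrons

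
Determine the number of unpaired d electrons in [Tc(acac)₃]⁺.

Each acetylacetonate is −1; balancing the +1 overall charge requires Tc(IV).
Technetium is a group-7 element; Tc(IV) is therefore d³.
Counting donor atoms: 3×acetylacetonate (bidentate) → 6 donors. Coordination number = 6.
In an octahedral field the d³ configuration is t₂g³e_g⁰ (only one arrangement possible), giving 3 unpaired electrons.

3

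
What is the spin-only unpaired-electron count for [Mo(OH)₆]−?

Each hydroxide is −1; balancing the −1 overall charge requires Mo(V).
Mo sits in group 6, so the d-electron count is 6 − 5 = 1.
In an octahedral field the d¹ configuration is t₂g¹e_g⁰ (only one arrangement possible), giving 1 unpaired electron.

1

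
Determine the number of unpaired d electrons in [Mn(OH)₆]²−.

Each hydroxide is −1; balancing the −2 overall charge requires Mn(IV).
Manganese is a group-7 element; Mn(IV) is therefore d³.
In an octahedral field the d³ configuration is t₂g³e_g⁰ (only one arrangement possible), giving 3 unpaired electrons.

3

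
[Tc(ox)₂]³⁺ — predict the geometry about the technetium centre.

tetrahedral

Ligand charges: each oxalate is −2. With an overall charge of +3 the technetium centre must be in the +7 oxidation state.
Tc sits in group 7, so the d-electron count is 7 − 7 = 0.
Counting donor atoms: 2×oxalate (bidentate) → 4 donors. Coordination number = 4.
A d⁰ ion has no crystal-field stabilisation preference between square planar and tetrahedral, so four ligands adopt the sterically favoured tetrahedral geometry.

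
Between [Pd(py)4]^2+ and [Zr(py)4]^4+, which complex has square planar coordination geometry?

For [Pd(py)4]^2+: Pyridine is neutral; balancing the +2 overall charge requires Pd(II). Palladium is a group-10 element; Pd(II) is therefore d⁸. A 4d d⁸ ion has a large crystal-field splitting; square planar leaves the high-energy d_{x²−y²} orbital empty and maximises CFSE. → square planar.
For [Zr(py)4]^4+: Pyridine is neutral; balancing the +4 overall charge requires Zr(IV). Zirconium is a group-4 element; Zr(IV) is therefore d⁰. A d⁰ ion has no crystal-field stabilisation preference between square planar and tetrahedral, so four ligands adopt the sterically favoured tetrahedral geometry. → tetrahedral.

[Pd(py)4]^2+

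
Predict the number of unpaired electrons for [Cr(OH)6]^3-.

3 unpaired electrons

Summing ligand charges against the −3 overall charge gives an oxidation state of +3 for chromium.
Group 6 minus oxidation state 3 gives a d³ configuration.
In an octahedral field the d³ configuration is t₂g³e_g⁰ (only one arrangement possible), giving 3 unpaired electrons.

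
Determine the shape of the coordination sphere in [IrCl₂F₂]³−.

square planar

Summing ligand charges against the −3 overall charge gives an oxidation state of +1 for iridium.
Group 9 minus oxidation state 1 gives a d⁸ configuration.
With 4 monodentate ligands the coordination number is 4.
A 5d d⁸ ion has a large crystal-field splitting; square planar leaves the high-energy d_{x²−y²} orbital empty and maximises CFSE.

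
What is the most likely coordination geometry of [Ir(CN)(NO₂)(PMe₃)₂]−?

square planar

Ligand charges: each cyanide is −1; each nitro (N-bound nitrite) is −1; trimethylphosphine is neutral. With an overall charge of −1 the iridium centre must be in the +1 oxidation state.
Group 9 minus oxidation state 1 gives a d⁸ configuration.
Coordination number: 4.
A 5d d⁸ ion has a large crystal-field splitting; square planar leaves the high-energy d_{x²−y²} orbital empty and maximises CFSE.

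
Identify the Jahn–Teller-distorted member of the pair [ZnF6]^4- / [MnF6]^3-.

[ZnF6]^4-: Ligand charges: each fluoride is −1. With an overall charge of −4 the zinc centre must be in the +2 oxidation state. Group 12 minus oxidation state 2 gives a d¹⁰ configuration. The d¹⁰ configuration leaves the e_g set evenly filled (or empty) — no strong Jahn–Teller driving force.
[MnF6]^3-: Summing ligand charges against the −3 overall charge gives an oxidation state of +3 for manganese. Mn sits in group 7, so the d-electron count is 7 − 3 = 4. Fluoride is a weak-field ligand for a first-row metal, so the complex is high-spin. The t₂g³e_g¹ (high-spin) configuration has an unevenly filled e_g set; the Jahn–Teller theorem predicts a tetragonal distortion (typically axial elongation) to lift the degeneracy.

[MnF6]^3-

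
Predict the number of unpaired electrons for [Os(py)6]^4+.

Summing ligand charges against the +4 overall charge gives an oxidation state of +4 for osmium.
Os sits in group 8, so the d-electron count is 8 − 4 = 4.
The spin state decides the count: a 5d ion has a large Δₒ and is invariably low-spin.
An octahedral low-spin d⁴ ion is t₂g⁴e_g⁰, giving 2 unpaired electrons.

2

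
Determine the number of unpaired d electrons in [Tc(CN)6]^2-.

3

Each cyanide is −1; balancing the −2 overall charge requires Tc(IV).
Tc sits in group 7, so the d-electron count is 7 − 4 = 3.
In an octahedral field the d³ configuration is t₂g³e_g⁰ (only one arrangement possible), giving 3 unpaired electrons.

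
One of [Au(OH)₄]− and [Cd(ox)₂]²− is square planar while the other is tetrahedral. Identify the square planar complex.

[Au(OH)₄]−

For [Au(OH)₄]−: Each hydroxide is −1; balancing the −1 overall charge requires Au(III). Au sits in group 11, so the d-electron count is 11 − 3 = 8. A 5d d⁸ ion has a large crystal-field splitting; square planar leaves the high-energy d_{x²−y²} orbital empty and maximises CFSE. → square planar.
For [Cd(ox)₂]²−: Summing ligand charges against the −2 overall charge gives an oxidation state of +2 for cadmium. Cd sits in group 12, so the d-electron count is 12 − 2 = 10. A d¹⁰ ion has no crystal-field stabilisation preference between square planar and tetrahedral, so four ligands adopt the sterically favoured tetrahedral geometry. → tetrahedral.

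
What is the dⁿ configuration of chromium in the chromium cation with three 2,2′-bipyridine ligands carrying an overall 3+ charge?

d³

2,2′-bipyridine is neutral; balancing the +3 overall charge requires Cr(III).
Chromium is a group-6 element; Cr(III) is therefore d³.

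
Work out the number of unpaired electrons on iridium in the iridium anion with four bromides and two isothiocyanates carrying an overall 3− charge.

0

Summing ligand charges against the −3 overall charge gives an oxidation state of +3 for iridium.
Group 9 minus oxidation state 3 gives a d⁶ configuration.
The spin state decides the count: a 5d ion has a large Δₒ and is invariably low-spin.
An octahedral low-spin d⁶ ion is t₂g⁶e_g⁰, giving 0 unpaired electrons.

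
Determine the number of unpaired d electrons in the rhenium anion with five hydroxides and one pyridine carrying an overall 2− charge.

Ligand charges: each hydroxide is −1; pyridine is neutral. With an overall charge of −2 the rhenium centre must be in the +3 oxidation state.
Re sits in group 7, so the d-electron count is 7 − 3 = 4.
The spin state decides the count: a 5d ion has a large Δₒ and is invariably low-spin.
An octahedral low-spin d⁴ ion is t₂g⁴e_g⁰, giving 2 unpaired electrons.

2 unpaired electrons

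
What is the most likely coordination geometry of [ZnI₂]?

Summing ligand charges against the 0 overall charge gives an oxidation state of +2 for zinc.
Zn sits in group 12, so the d-electron count is 12 − 2 = 10.
Coordination number: 2.
A d¹⁰ ion with only two ligands adopts a linear arrangement (sp hybridisation; no CFSE preference).

linear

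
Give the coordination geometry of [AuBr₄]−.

Ligand charges: each bromide is −1. With an overall charge of −1 the gold centre must be in the +3 oxidation state.
Gold is a group-11 element; Au(III) is therefore d⁸.
Coordination number: 4.
A 5d d⁸ ion has a large crystal-field splitting; square planar leaves the high-energy d_{x²−y²} orbital empty and maximises CFSE.

square planar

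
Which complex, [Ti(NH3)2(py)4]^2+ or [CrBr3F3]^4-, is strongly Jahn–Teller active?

[Ti(NH3)2(py)4]^2+: Ammonia is neutral; pyridine is neutral; balancing the +2 overall charge requires Ti(II). Group 4 minus oxidation state 2 gives a d² configuration. The d² configuration leaves the e_g set evenly filled (or empty) — no strong Jahn–Teller driving force.
[CrBr3F3]^4-: Summing ligand charges against the −4 overall charge gives an oxidation state of +2 for chromium. Chromium is a group-6 element; Cr(II) is therefore d⁴. Bromide and fluoride are weak-field ligands for a first-row metal, so the complex is high-spin. The t₂g³e_g¹ (high-spin) configuration has an unevenly filled e_g set; the Jahn–Teller theorem predicts a tetragonal distortion (typically axial elongation) to lift the degeneracy.

[CrBr3F3]^4-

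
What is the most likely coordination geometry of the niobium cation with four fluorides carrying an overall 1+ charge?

Summing ligand charges against the +1 overall charge gives an oxidation state of +5 for niobium.
Group 5 minus oxidation state 5 gives a d⁰ configuration.
With 4 monodentate ligands the coordination number is 4.
A d⁰ ion has no crystal-field stabilisation preference between square planar and tetrahedral, so four ligands adopt the sterically favoured tetrahedral geometry.

tetrahedral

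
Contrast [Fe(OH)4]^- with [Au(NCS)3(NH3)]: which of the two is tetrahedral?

For [Fe(OH)4]^-: Ligand charges: each hydroxide is −1. With an overall charge of −1 the iron centre must be in the +3 oxidation state. Iron is a group-8 element; Fe(III) is therefore d⁵. A high-spin d⁵ ion has zero CFSE in either geometry, so four ligands adopt the sterically favoured tetrahedral geometry. → tetrahedral.
For [Au(NCS)3(NH3)]: Each isothiocyanate is −1; ammonia is neutral; balancing the 0 overall charge requires Au(III). Gold is a group-11 element; Au(III) is therefore d⁸. A 5d d⁸ ion has a large crystal-field splitting; square planar leaves the high-energy d_{x²−y²} orbital empty and maximises CFSE. → square planar.

[Fe(OH)4]^-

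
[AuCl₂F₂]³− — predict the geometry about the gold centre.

Each chloride is −1; each fluoride is −1; balancing the −3 overall charge requires Au(I).
Gold is a group-11 element; Au(I) is therefore d¹⁰.
Coordination number: 4.
A d¹⁰ ion has no crystal-field stabilisation preference between square planar and tetrahedral, so four ligands adopt the sterically favoured tetrahedral geometry.

tetrahedral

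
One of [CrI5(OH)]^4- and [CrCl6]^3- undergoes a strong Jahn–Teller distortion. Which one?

[CrI5(OH)]^4-: Ligand charges: each iodide is −1; each hydroxide is −1. With an overall charge of −4 the chromium centre must be in the +2 oxidation state. Cr sits in group 6, so the d-electron count is 6 − 2 = 4. Hydroxide and iodide are weak-field ligands for a first-row metal, so the complex is high-spin. The t₂g³e_g¹ (high-spin) configuration has an unevenly filled e_g set; the Jahn–Teller theorem predicts a tetragonal distortion (typically axial elongation) to lift the degeneracy.
[CrCl6]^3-: Ligand charges: each chloride is −1. With an overall charge of −3 the chromium centre must be in the +3 oxidation state. Group 6 minus oxidation state 3 gives a d³ configuration. The d³ configuration leaves the e_g set evenly filled (or empty) — no strong Jahn–Teller driving force.

[CrI5(OH)]^4-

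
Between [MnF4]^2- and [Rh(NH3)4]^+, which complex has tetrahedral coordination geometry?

For [MnF4]^2-: Summing ligand charges against the −2 overall charge gives an oxidation state of +2 for manganese. Mn sits in group 7, so the d-electron count is 7 − 2 = 5. A high-spin d⁵ ion has zero CFSE in either geometry, so four ligands adopt the sterically favoured tetrahedral geometry. → tetrahedral.
For [Rh(NH3)4]^+: Ammonia is neutral; balancing the +1 overall charge requires Rh(I). Group 9 minus oxidation state 1 gives a d⁸ configuration. A 4d d⁸ ion has a large crystal-field splitting; square planar leaves the high-energy d_{x²−y²} orbital empty and maximises CFSE. → square planar.

[MnF4]^2-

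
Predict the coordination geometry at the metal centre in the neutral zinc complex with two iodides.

Summing ligand charges against the 0 overall charge gives an oxidation state of +2 for zinc.
Group 12 minus oxidation state 2 gives a d¹⁰ configuration.
With 2 monodentate ligands the coordination number is 2.
A d¹⁰ ion with only two ligands adopts a linear arrangement (sp hybridisation; no CFSE preference).

linear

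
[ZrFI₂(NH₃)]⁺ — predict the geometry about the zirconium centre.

Each fluoride is −1; each iodide is −1; ammonia is neutral; balancing the +1 overall charge requires Zr(IV).
Group 4 minus oxidation state 4 gives a d⁰ configuration.
With 4 monodentate ligands the coordination number is 4.
A d⁰ ion has no crystal-field stabilisation preference between square planar and tetrahedral, so four ligands adopt the sterically favoured tetrahedral geometry.

tetrahedral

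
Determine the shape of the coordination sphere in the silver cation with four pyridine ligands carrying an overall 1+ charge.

tetrahedral

Summing ligand charges against the +1 overall charge gives an oxidation state of +1 for silver.
Ag sits in group 11, so the d-electron count is 11 − 1 = 10.
Coordination number: 4.
A d¹⁰ ion has no crystal-field stabilisation preference between square planar and tetrahedral, so four ligands adopt the sterically favoured tetrahedral geometry.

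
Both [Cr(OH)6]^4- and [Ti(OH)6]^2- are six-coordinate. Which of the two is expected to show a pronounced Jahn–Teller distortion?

[Cr(OH)6]^4-: Summing ligand charges against the −4 overall charge gives an oxidation state of +2 for chromium. Chromium is a group-6 element; Cr(II) is therefore d⁴. Hydroxide is a weak-field ligand for a first-row metal, so the complex is high-spin. The t₂g³e_g¹ (high-spin) configuration has an unevenly filled e_g set; the Jahn–Teller theorem predicts a tetragonal distortion (typically axial elongation) to lift the degeneracy.
[Ti(OH)6]^2-: Summing ligand charges against the −2 overall charge gives an oxidation state of +4 for titanium. Titanium is a group-4 element; Ti(IV) is therefore d⁰. The d⁰ configuration leaves the e_g set evenly filled (or empty) — no strong Jahn–Teller driving force.

[Cr(OH)6]^4-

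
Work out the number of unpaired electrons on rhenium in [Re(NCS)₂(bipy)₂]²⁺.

Ligand charges: each isothiocyanate is −1; 2,2′-bipyridine is neutral. With an overall charge of +2 the rhenium centre must be in the +4 oxidation state.
Group 7 minus oxidation state 4 gives a d³ configuration.
Counting donor atoms: 2×isothiocyanate (monodentate) → 2 donors; 2×2,2′-bipyridine (bidentate) → 4 donors. Coordination number = 6.
In an octahedral field the d³ configuration is t₂g³e_g⁰ (only one arrangement possible), giving 3 unpaired electrons.

3 unpaired electrons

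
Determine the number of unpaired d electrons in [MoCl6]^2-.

Summing ligand charges against the −2 overall charge gives an oxidation state of +4 for molybdenum.
Group 6 minus oxidation state 4 gives a d² configuration.
In an octahedral field the d² configuration is t₂g²e_g⁰ (only one arrangement possible), giving 2 unpaired electrons.

2 unpaired electrons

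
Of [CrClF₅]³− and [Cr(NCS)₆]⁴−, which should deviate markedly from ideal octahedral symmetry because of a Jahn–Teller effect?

[Cr(NCS)₆]⁴−

[CrClF₅]³−: Summing ligand charges against the −3 overall charge gives an oxidation state of +3 for chromium. Group 6 minus oxidation state 3 gives a d³ configuration. The d³ configuration leaves the e_g set evenly filled (or empty) — no strong Jahn–Teller driving force.
[Cr(NCS)₆]⁴−: Each isothiocyanate is −1; balancing the −4 overall charge requires Cr(II). Group 6 minus oxidation state 2 gives a d⁴ configuration. Isothiocyanate is a weak-field ligand for a first-row metal, so the complex is high-spin. The t₂g³e_g¹ (high-spin) configuration has an unevenly filled e_g set; the Jahn–Teller theorem predicts a tetragonal distortion (typically axial elongation) to lift the degeneracy.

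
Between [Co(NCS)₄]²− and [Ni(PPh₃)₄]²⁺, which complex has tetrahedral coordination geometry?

For [Co(NCS)₄]²−: Each isothiocyanate is −1; balancing the −2 overall charge requires Co(II). Group 9 minus oxidation state 2 gives a d⁷ configuration. For a high-spin 3d d⁷ ion with weak-field ligands the small Δₜ gives little square-planar CFSE advantage, so four ligands adopt the sterically favoured tetrahedral geometry. → tetrahedral.
For [Ni(PPh₃)₄]²⁺: Ligand charges: triphenylphosphine is neutral. With an overall charge of +2 the nickel centre must be in the +2 oxidation state. Ni sits in group 10, so the d-electron count is 10 − 2 = 8. Triphenylphosphine is a strong-field ligand (high in the spectrochemical series). A 3d d⁸ ion with strong-field ligands gains enough CFSE to favour square planar over tetrahedral. → square planar.

[Co(NCS)₄]²−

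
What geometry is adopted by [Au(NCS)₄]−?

Summing ligand charges against the −1 overall charge gives an oxidation state of +3 for gold.
Group 11 minus oxidation state 3 gives a d⁸ configuration.
With 4 monodentate ligands the coordination number is 4.
A 5d d⁸ ion has a large crystal-field splitting; square planar leaves the high-energy d_{x²−y²} orbital empty and maximises CFSE.

square planar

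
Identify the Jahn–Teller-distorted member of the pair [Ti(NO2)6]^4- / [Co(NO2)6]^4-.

[Ti(NO2)6]^4-: Each nitro (N-bound nitrite) is −1; balancing the −4 overall charge requires Ti(II). Group 4 minus oxidation state 2 gives a d² configuration. The d² configuration leaves the e_g set evenly filled (or empty) — no strong Jahn–Teller driving force.
[Co(NO2)6]^4-: Summing ligand charges against the −4 overall charge gives an oxidation state of +2 for cobalt. Group 9 minus oxidation state 2 gives a d⁷ configuration. Nitro (N-bound nitrite) is a strong-field ligand (high in the spectrochemical series) for a first-row metal, so the complex is low-spin. The t₂g⁶e_g¹ (low-spin) configuration has an unevenly filled e_g set; the Jahn–Teller theorem predicts a tetragonal distortion (typically axial elongation) to lift the degeneracy.

[Co(NO2)6]^4-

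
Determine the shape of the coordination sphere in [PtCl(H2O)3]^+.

Ligand charges: each chloride is −1; water is neutral. With an overall charge of +1 the platinum centre must be in the +2 oxidation state.
Group 10 minus oxidation state 2 gives a d⁸ configuration.
Coordination number: 4.
A 5d d⁸ ion has a large crystal-field splitting; square planar leaves the high-energy d_{x²−y²} orbital empty and maximises CFSE.

square planar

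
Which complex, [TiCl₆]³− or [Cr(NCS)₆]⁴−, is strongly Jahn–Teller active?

[Cr(NCS)₆]⁴−

[TiCl₆]³−: Each chloride is −1; balancing the −3 overall charge requires Ti(III). Titanium is a group-4 element; Ti(III) is therefore d¹. The d¹ configuration leaves the e_g set evenly filled (or empty) — no strong Jahn–Teller driving force.
[Cr(NCS)₆]⁴−: Ligand charges: each isothiocyanate is −1. With an overall charge of −4 the chromium centre must be in the +2 oxidation state. Group 6 minus oxidation state 2 gives a d⁴ configuration. Isothiocyanate is a weak-field ligand for a first-row metal, so the complex is high-spin. The t₂g³e_g¹ (high-spin) configuration has an unevenly filled e_g set; the Jahn–Teller theorem predicts a tetragonal distortion (typically axial elongation) to lift the degeneracy.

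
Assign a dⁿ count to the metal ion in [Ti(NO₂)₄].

Each nitro (N-bound nitrite) is −1; balancing the 0 overall charge requires Ti(IV).
Ti sits in group 4, so the d-electron count is 4 − 4 = 0.

d⁰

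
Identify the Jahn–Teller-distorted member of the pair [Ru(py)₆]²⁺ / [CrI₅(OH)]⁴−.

[CrI₅(OH)]⁴−

[Ru(py)₆]²⁺: Summing ligand charges against the +2 overall charge gives an oxidation state of +2 for ruthenium. Group 8 minus oxidation state 2 gives a d⁶ configuration. A 4d ion has a large Δₒ and is invariably low-spin. The d⁶ configuration leaves the e_g set evenly filled (or empty) — no strong Jahn–Teller driving force.
[CrI₅(OH)]⁴−: Each iodide is −1; each hydroxide is −1; balancing the −4 overall charge requires Cr(II). Chromium is a group-6 element; Cr(II) is therefore d⁴. Hydroxide and iodide are weak-field ligands for a first-row metal, so the complex is high-spin. The t₂g³e_g¹ (high-spin) configuration has an unevenly filled e_g set; the Jahn–Teller theorem predicts a tetragonal distortion (typically axial elongation) to lift the degeneracy.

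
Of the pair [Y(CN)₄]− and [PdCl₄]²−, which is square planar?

[PdCl₄]²−

For [Y(CN)₄]−: Ligand charges: each cyanide is −1. With an overall charge of −1 the yttrium centre must be in the +3 oxidation state. Yttrium is a group-3 element; Y(III) is therefore d⁰. A d⁰ ion has no crystal-field stabilisation preference between square planar and tetrahedral, so four ligands adopt the sterically favoured tetrahedral geometry. → tetrahedral.
For [PdCl₄]²−: Ligand charges: each chloride is −1. With an overall charge of −2 the palladium centre must be in the +2 oxidation state. Pd sits in group 10, so the d-electron count is 10 − 2 = 8. A 4d d⁸ ion has a large crystal-field splitting; square planar leaves the high-energy d_{x²−y²} orbital empty and maximises CFSE. → square planar.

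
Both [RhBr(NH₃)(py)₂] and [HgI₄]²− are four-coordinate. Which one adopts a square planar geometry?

For [RhBr(NH₃)(py)₂]: Summing ligand charges against the 0 overall charge gives an oxidation state of +1 for rhodium. Rh sits in group 9, so the d-electron count is 9 − 1 = 8. A 4d d⁸ ion has a large crystal-field splitting; square planar leaves the high-energy d_{x²−y²} orbital empty and maximises CFSE. → square planar.
For [HgI₄]²−: Summing ligand charges against the −2 overall charge gives an oxidation state of +2 for mercury. Group 12 minus oxidation state 2 gives a d¹⁰ configuration. A d¹⁰ ion has no crystal-field stabilisation preference between square planar and tetrahedral, so four ligands adopt the sterically favoured tetrahedral geometry. → tetrahedral.

[RhBr(NH₃)(py)₂]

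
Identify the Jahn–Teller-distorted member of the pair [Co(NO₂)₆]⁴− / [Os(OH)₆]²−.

[Co(NO₂)₆]⁴−: Summing ligand charges against the −4 overall charge gives an oxidation state of +2 for cobalt. Group 9 minus oxidation state 2 gives a d⁷ configuration. Nitro (N-bound nitrite) is a strong-field ligand (high in the spectrochemical series) for a first-row metal, so the complex is low-spin. The t₂g⁶e_g¹ (low-spin) configuration has an unevenly filled e_g set; the Jahn–Teller theorem predicts a tetragonal distortion (typically axial elongation) to lift the degeneracy.
[Os(OH)₆]²−: Each hydroxide is −1; balancing the −2 overall charge requires Os(IV). Osmium is a group-8 element; Os(IV) is therefore d⁴. A 5d ion has a large Δₒ and is invariably low-spin. The d⁴ configuration leaves the e_g set evenly filled (or empty) — no strong Jahn–Teller driving force.

[Co(NO₂)₆]⁴−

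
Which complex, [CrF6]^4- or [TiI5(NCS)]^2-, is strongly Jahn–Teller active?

[CrF6]^4-

[CrF6]^4-: Ligand charges: each fluoride is −1. With an overall charge of −4 the chromium centre must be in the +2 oxidation state. Cr sits in group 6, so the d-electron count is 6 − 2 = 4. Fluoride is a weak-field ligand for a first-row metal, so the complex is high-spin. The t₂g³e_g¹ (high-spin) configuration has an unevenly filled e_g set; the Jahn–Teller theorem predicts a tetragonal distortion (typically axial elongation) to lift the degeneracy.
[TiI5(NCS)]^2-: Ligand charges: each iodide is −1; each isothiocyanate is −1. With an overall charge of −2 the titanium centre must be in the +4 oxidation state. Titanium is a group-4 element; Ti(IV) is therefore d⁰. The d⁰ configuration leaves the e_g set evenly filled (or empty) — no strong Jahn–Teller driving force.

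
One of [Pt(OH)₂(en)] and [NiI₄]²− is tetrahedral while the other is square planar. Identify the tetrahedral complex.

[NiI₄]²−

For [Pt(OH)₂(en)]: Summing ligand charges against the 0 overall charge gives an oxidation state of +2 for platinum. Platinum is a group-10 element; Pt(II) is therefore d⁸. A 5d d⁸ ion has a large crystal-field splitting; square planar leaves the high-energy d_{x²−y²} orbital empty and maximises CFSE. → square planar.
For [NiI₄]²−: Summing ligand charges against the −2 overall charge gives an oxidation state of +2 for nickel. Nickel is a group-10 element; Ni(II) is therefore d⁸. Iodide is a weak-field ligand. With weak-field ligands the CFSE gain from square planar is small, so a 3d d⁸ ion takes the sterically preferred tetrahedral geometry. → tetrahedral.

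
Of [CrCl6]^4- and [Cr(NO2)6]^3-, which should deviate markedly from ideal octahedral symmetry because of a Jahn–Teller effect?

[CrCl6]^4-: Summing ligand charges against the −4 overall charge gives an oxidation state of +2 for chromium. Group 6 minus oxidation state 2 gives a d⁴ configuration. Chloride is a weak-field ligand for a first-row metal, so the complex is high-spin. The t₂g³e_g¹ (high-spin) configuration has an unevenly filled e_g set; the Jahn–Teller theorem predicts a tetragonal distortion (typically axial elongation) to lift the degeneracy.
[Cr(NO2)6]^3-: Ligand charges: each nitro (N-bound nitrite) is −1. With an overall charge of −3 the chromium centre must be in the +3 oxidation state. Cr sits in group 6, so the d-electron count is 6 − 3 = 3. The d³ configuration leaves the e_g set evenly filled (or empty) — no strong Jahn–Teller driving force.

[CrCl6]^4-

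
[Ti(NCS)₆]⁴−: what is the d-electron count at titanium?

d2

Summing ligand charges against the −4 overall charge gives an oxidation state of +2 for titanium.
Titanium is a group-4 element; Ti(II) is therefore d².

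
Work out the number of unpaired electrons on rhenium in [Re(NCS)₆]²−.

Each isothiocyanate is −1; balancing the −2 overall charge requires Re(IV).
Re sits in group 7, so the d-electron count is 7 − 4 = 3.
In an octahedral field the d³ configuration is t₂g³e_g⁰ (only one arrangement possible), giving 3 unpaired electrons.

3 unpaired electrons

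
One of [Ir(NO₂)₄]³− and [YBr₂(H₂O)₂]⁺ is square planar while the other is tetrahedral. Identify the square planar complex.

[Ir(NO₂)₄]³−

For [Ir(NO₂)₄]³−: Each nitro (N-bound nitrite) is −1; balancing the −3 overall charge requires Ir(I). Iridium is a group-9 element; Ir(I) is therefore d⁸. A 5d d⁸ ion has a large crystal-field splitting; square planar leaves the high-energy d_{x²−y²} orbital empty and maximises CFSE. → square planar.
For [YBr₂(H₂O)₂]⁺: Each bromide is −1; water is neutral; balancing the +1 overall charge requires Y(III). Group 3 minus oxidation state 3 gives a d⁰ configuration. A d⁰ ion has no crystal-field stabilisation preference between square planar and tetrahedral, so four ligands adopt the sterically favoured tetrahedral geometry. → tetrahedral.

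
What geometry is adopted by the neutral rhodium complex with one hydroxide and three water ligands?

square planar

Each hydroxide is −1; water is neutral; balancing the 0 overall charge requires Rh(I).
Group 9 minus oxidation state 1 gives a d⁸ configuration.
Coordination number: 4.
A 4d d⁸ ion has a large crystal-field splitting; square planar leaves the high-energy d_{x²−y²} orbital empty and maximises CFSE.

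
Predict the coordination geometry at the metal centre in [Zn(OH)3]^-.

trigonal planar

Summing ligand charges against the −1 overall charge gives an oxidation state of +2 for zinc.
Group 12 minus oxidation state 2 gives a d¹⁰ configuration.
Coordination number: 3.
Three ligands around a d¹⁰ centre minimise repulsion in a trigonal-planar arrangement.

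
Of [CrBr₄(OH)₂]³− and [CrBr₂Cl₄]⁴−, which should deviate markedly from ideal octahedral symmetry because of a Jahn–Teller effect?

[CrBr₄(OH)₂]³−: Each bromide is −1; each hydroxide is −1; balancing the −3 overall charge requires Cr(III). Cr sits in group 6, so the d-electron count is 6 − 3 = 3. The d³ configuration leaves the e_g set evenly filled (or empty) — no strong Jahn–Teller driving force.
[CrBr₂Cl₄]⁴−: Each bromide is −1; each chloride is −1; balancing the −4 overall charge requires Cr(II). Chromium is a group-6 element; Cr(II) is therefore d⁴. Bromide and chloride are weak-field ligands for a first-row metal, so the complex is high-spin. The t₂g³e_g¹ (high-spin) configuration has an unevenly filled e_g set; the Jahn–Teller theorem predicts a tetragonal distortion (typically axial elongation) to lift the degeneracy.

[CrBr₂Cl₄]⁴−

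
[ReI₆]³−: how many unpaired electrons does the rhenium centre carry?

2 unpaired electrons

Summing ligand charges against the −3 overall charge gives an oxidation state of +3 for rhenium.
Group 7 minus oxidation state 3 gives a d⁴ configuration.
The spin state decides the count: a 5d ion has a large Δₒ and is invariably low-spin.
An octahedral low-spin d⁴ ion is t₂g⁴e_g⁰, giving 2 unpaired electrons.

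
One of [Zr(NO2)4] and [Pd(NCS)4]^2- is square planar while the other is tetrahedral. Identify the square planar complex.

[Pd(NCS)4]^2-

For [Zr(NO2)4]: Ligand charges: each nitro (N-bound nitrite) is −1. With an overall charge of 0 the zirconium centre must be in the +4 oxidation state. Zirconium is a group-4 element; Zr(IV) is therefore d⁰. A d⁰ ion has no crystal-field stabilisation preference between square planar and tetrahedral, so four ligands adopt the sterically favoured tetrahedral geometry. → tetrahedral.
For [Pd(NCS)4]^2-: Ligand charges: each isothiocyanate is −1. With an overall charge of −2 the palladium centre must be in the +2 oxidation state. Group 10 minus oxidation state 2 gives a d⁸ configuration. A 4d d⁸ ion has a large crystal-field splitting; square planar leaves the high-energy d_{x²−y²} orbital empty and maximises CFSE. → square planar.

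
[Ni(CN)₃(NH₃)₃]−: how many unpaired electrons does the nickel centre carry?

2 unpaired electrons

Ligand charges: each cyanide is −1; ammonia is neutral. With an overall charge of −1 the nickel centre must be in the +2 oxidation state.
Ni sits in group 10, so the d-electron count is 10 − 2 = 8.
In an octahedral field the d⁸ configuration is t₂g⁶e_g² (only one arrangement possible), giving 2 unpaired electrons.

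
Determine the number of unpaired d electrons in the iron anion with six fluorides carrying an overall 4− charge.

Summing ligand charges against the −4 overall charge gives an oxidation state of +2 for iron.
Fe sits in group 8, so the d-electron count is 8 − 2 = 6.
The spin state decides the count: Fluoride is a weak-field ligand for a first-row metal, so the complex is high-spin.
An octahedral high-spin d⁶ ion is t₂g⁴e_g², giving 4 unpaired electrons.

4 unpaired electrons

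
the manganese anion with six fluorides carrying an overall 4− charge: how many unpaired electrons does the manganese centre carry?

Summing ligand charges against the −4 overall charge gives an oxidation state of +2 for manganese.
Mn sits in group 7, so the d-electron count is 7 − 2 = 5.
The spin state decides the count: Fluoride is a weak-field ligand for a first-row metal, so the complex is high-spin.
An octahedral high-spin d⁵ ion is t₂g³e_g², giving 5 unpaired electrons.

5 unpaired electrons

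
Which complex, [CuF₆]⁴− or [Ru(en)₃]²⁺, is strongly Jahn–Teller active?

[CuF₆]⁴−

[CuF₆]⁴−: Each fluoride is −1; balancing the −4 overall charge requires Cu(II). Copper is a group-11 element; Cu(II) is therefore d⁹. The t₂g⁶e_g³ configuration has an unevenly filled e_g set; the Jahn–Teller theorem predicts a tetragonal distortion (typically axial elongation) to lift the degeneracy.
[Ru(en)₃]²⁺: Summing ligand charges against the +2 overall charge gives an oxidation state of +2 for ruthenium. Ru sits in group 8, so the d-electron count is 8 − 2 = 6. A 4d ion has a large Δₒ and is invariably low-spin. The d⁶ configuration leaves the e_g set evenly filled (or empty) — no strong Jahn–Teller driving force.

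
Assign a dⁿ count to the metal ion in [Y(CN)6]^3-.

Summing ligand charges against the −3 overall charge gives an oxidation state of +3 for yttrium.
Group 3 minus oxidation state 3 gives a d⁰ configuration.

d0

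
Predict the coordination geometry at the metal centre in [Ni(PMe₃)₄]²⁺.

Trimethylphosphine is neutral; balancing the +2 overall charge requires Ni(II).
Ni sits in group 10, so the d-electron count is 10 − 2 = 8.
With 4 monodentate ligands the coordination number is 4.
Trimethylphosphine is a strong-field ligand (high in the spectrochemical series).
A 3d d⁸ ion with strong-field ligands gains enough CFSE to favour square planar over tetrahedral.

square planar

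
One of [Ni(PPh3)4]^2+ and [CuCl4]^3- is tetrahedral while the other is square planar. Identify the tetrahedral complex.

[CuCl4]^3-

For [Ni(PPh3)4]^2+: Triphenylphosphine is neutral; balancing the +2 overall charge requires Ni(II). Ni sits in group 10, so the d-electron count is 10 − 2 = 8. Triphenylphosphine is a strong-field ligand (high in the spectrochemical series). A 3d d⁸ ion with strong-field ligands gains enough CFSE to favour square planar over tetrahedral. → square planar.
For [CuCl4]^3-: Each chloride is −1; balancing the −3 overall charge requires Cu(I). Copper is a group-11 element; Cu(I) is therefore d¹⁰. A d¹⁰ ion has no crystal-field stabilisation preference between square planar and tetrahedral, so four ligands adopt the sterically favoured tetrahedral geometry. → tetrahedral.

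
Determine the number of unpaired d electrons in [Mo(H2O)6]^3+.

3

Ligand charges: water is neutral. With an overall charge of +3 the molybdenum centre must be in the +3 oxidation state.
Mo sits in group 6, so the d-electron count is 6 − 3 = 3.
In an octahedral field the d³ configuration is t₂g³e_g⁰ (only one arrangement possible), giving 3 unpaired electrons.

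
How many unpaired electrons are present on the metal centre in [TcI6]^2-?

3

Summing ligand charges against the −2 overall charge gives an oxidation state of +4 for technetium.
Group 7 minus oxidation state 4 gives a d³ configuration.
In an octahedral field the d³ configuration is t₂g³e_g⁰ (only one arrangement possible), giving 3 unpaired electrons.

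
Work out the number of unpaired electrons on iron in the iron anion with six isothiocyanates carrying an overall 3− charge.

5 unpaired electrons

Ligand charges: each isothiocyanate is −1. With an overall charge of −3 the iron centre must be in the +3 oxidation state.
Group 8 minus oxidation state 3 gives a d⁵ configuration.
The spin state decides the count: Isothiocyanate is a weak-field ligand for a first-row metal, so the complex is high-spin.
An octahedral high-spin d⁵ ion is t₂g³e_g², giving 5 unpaired electrons.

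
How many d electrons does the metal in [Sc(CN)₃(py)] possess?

d0

Ligand charges: each cyanide is −1; pyridine is neutral. With an overall charge of 0 the scandium centre must be in the +3 oxidation state.
Scandium is a group-3 element; Sc(III) is therefore d⁰.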